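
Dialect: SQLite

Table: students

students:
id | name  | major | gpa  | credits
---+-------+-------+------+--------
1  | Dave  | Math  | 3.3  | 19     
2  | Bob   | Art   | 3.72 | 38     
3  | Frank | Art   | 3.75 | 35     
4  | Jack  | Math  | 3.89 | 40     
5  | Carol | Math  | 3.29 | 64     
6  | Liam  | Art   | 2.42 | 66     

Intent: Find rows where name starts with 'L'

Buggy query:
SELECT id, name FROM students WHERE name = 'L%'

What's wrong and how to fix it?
Bug: '=' compares the literal string including the % character; pattern matching needs LIKE

Fix: Use LIKE for wildcard pattern matching

Corrected query:
SELECT id, name FROM students WHERE name LIKE 'L%'

Result:
id | name
---+-----
6  | Liam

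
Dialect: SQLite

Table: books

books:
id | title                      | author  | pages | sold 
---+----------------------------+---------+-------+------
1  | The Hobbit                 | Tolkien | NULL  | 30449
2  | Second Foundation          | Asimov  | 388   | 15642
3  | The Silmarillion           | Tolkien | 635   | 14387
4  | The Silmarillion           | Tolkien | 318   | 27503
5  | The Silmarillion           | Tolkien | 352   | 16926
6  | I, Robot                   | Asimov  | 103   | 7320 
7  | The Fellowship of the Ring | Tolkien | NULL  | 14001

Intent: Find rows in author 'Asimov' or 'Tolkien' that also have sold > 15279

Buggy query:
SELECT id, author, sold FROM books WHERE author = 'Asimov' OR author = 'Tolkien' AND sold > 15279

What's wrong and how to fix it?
Bug: AND binds tighter than OR, so this parses as author = 'Asimov' OR (author = 'Tolkien' AND sold > 15279)

Fix: Group the OR with parentheses (or use IN), then AND the threshold

Corrected query:
SELECT id, author, sold FROM books WHERE (author = 'Asimov' OR author = 'Tolkien') AND sold > 15279

Result:
id | author  | sold 
---+---------+------
1  | Tolkien | 30449
2  | Asimov  | 15642
4  | Tolkien | 27503
5  | Tolkien | 16926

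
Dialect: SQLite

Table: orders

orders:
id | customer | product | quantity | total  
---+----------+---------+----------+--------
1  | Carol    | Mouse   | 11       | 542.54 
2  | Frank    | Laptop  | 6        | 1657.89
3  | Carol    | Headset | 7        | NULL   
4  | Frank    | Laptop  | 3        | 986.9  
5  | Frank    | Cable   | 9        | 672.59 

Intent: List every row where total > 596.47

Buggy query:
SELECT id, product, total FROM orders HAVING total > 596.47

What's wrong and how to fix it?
Bug: HAVING filters the output of aggregation, but this query has no GROUP BY and no aggregate functions, so SQLite rejects it (HAVING clause on a non-aggregate query); the condition here is per row

Fix: Replace HAVING with WHERE since the condition applies to individual rows

Corrected query:
SELECT id, product, total FROM orders WHERE total > 596.47

Result:
id | product | total  
---+---------+--------
2  | Laptop  | 1657.89
4  | Laptop  | 986.9  
5  | Cable   | 672.59 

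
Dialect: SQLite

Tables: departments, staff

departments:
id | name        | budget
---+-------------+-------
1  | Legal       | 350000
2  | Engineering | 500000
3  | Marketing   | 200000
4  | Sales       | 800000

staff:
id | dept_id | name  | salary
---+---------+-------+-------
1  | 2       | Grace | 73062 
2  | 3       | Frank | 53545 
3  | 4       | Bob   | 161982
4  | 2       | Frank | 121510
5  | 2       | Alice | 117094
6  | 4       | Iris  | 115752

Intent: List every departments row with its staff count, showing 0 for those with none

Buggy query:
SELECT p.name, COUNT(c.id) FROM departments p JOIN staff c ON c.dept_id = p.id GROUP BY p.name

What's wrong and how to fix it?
Bug: An inner join excludes parents with zero children

Fix: Use LEFT JOIN so parents without children still appear (COUNT(c.id) gives 0)

Corrected query:
SELECT p.name, COUNT(c.id) FROM departments p LEFT JOIN staff c ON c.dept_id = p.id GROUP BY p.name

Result:
name        | COUNT(c.id)
------------+------------
Engineering | 3          
Legal       | 0          
Marketing   | 1          
Sales       | 2          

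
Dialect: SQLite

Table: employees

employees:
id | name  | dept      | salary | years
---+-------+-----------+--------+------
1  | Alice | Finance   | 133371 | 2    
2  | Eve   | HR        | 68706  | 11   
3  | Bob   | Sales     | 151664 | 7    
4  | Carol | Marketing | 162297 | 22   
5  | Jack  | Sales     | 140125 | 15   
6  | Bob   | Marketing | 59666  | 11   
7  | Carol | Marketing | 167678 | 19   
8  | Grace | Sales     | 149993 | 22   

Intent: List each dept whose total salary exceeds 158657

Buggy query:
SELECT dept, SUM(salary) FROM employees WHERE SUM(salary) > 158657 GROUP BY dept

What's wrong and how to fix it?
Bug: Aggregate functions cannot appear in a WHERE clause

Fix: Use HAVING (which filters groups after aggregation) instead of WHERE

Corrected query:
SELECT dept, SUM(salary) FROM employees GROUP BY dept HAVING SUM(salary) > 158657

Result:
dept      | SUM(salary)
----------+------------
Marketing | 389641     
Sales     | 441782     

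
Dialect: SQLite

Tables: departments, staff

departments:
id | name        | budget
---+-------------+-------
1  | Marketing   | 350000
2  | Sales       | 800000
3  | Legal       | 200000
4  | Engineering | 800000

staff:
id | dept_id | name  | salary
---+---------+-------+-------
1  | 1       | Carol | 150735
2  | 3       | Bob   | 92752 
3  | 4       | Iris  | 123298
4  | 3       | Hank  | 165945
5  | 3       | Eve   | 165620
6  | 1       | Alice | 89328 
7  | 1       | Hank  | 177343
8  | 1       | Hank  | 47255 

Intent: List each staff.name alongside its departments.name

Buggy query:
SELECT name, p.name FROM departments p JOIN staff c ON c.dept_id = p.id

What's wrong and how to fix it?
Bug: 'name' exists in both joined tables, so the database can't tell which one is meant

Fix: Prefix ambiguous columns with the table alias

Corrected query:
SELECT c.name, p.name FROM departments p JOIN staff c ON c.dept_id = p.id

Result:
name  | name       
------+------------
Carol | Marketing  
Bob   | Legal      
Iris  | Engineering
Hank  | Legal      
Eve   | Legal      
Alice | Marketing  
Hank  | Marketing  
Hank  | Marketing  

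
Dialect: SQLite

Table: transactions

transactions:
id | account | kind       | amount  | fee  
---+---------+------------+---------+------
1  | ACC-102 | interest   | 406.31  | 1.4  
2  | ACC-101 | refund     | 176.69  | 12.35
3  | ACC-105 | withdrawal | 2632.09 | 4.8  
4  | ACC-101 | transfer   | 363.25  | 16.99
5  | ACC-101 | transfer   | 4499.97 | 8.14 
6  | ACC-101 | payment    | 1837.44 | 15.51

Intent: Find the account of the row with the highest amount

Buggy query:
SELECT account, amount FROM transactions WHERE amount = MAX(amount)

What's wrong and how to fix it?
Bug: WHERE is evaluated per row; an aggregate over the whole table isn't defined there

Fix: Wrap MAX in a scalar subquery so WHERE compares against a single value

Corrected query:
SELECT account, amount FROM transactions WHERE amount = (SELECT MAX(amount) FROM transactions)

Result:
account | amount 
--------+--------
ACC-101 | 4499.97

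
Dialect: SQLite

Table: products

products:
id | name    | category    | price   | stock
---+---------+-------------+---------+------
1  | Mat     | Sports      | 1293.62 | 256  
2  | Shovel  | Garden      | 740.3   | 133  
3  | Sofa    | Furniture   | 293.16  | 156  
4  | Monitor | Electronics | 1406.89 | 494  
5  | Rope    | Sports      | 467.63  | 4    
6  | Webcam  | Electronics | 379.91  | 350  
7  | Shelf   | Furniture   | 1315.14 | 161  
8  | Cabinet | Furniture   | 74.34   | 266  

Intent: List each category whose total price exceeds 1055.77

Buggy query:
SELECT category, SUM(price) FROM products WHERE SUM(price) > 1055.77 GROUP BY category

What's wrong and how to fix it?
Bug: SUM(price) is an aggregate, but WHERE filters rows before aggregation

Fix: Move the aggregate condition to a HAVING clause

Corrected query:
SELECT category, SUM(price) FROM products GROUP BY category HAVING SUM(price) > 1055.77

Result:
category    | SUM(price)
------------+-----------
Electronics | 1786.8    
Furniture   | 1682.64   
Sports      | 1761.25   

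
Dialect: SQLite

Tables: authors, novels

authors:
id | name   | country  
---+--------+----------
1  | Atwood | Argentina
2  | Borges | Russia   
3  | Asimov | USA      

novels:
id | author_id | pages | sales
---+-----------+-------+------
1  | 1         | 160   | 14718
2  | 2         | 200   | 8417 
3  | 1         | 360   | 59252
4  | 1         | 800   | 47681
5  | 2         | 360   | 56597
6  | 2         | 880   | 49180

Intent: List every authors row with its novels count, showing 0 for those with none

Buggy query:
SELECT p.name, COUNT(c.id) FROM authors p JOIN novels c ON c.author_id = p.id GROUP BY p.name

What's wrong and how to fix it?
Bug: INNER JOIN drops authors rows that have no matching novels rows

Fix: Use LEFT JOIN so parents without children still appear (COUNT(c.id) gives 0)

Corrected query:
SELECT p.name, COUNT(c.id) FROM authors p LEFT JOIN novels c ON c.author_id = p.id GROUP BY p.name

Result:
name   | COUNT(c.id)
-------+------------
Asimov | 0          
Atwood | 3          
Borges | 3          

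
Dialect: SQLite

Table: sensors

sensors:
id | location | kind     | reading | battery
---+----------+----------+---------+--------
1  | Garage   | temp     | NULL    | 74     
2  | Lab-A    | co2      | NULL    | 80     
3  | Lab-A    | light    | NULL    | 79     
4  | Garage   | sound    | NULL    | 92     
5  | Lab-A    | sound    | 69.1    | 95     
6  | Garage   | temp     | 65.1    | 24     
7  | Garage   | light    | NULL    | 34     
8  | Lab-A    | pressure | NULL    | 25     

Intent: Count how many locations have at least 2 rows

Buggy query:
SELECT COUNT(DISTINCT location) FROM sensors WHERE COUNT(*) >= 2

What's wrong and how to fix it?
Bug: WHERE filters individual rows, not groups, so a group-level COUNT is invalid there

Fix: Group first with HAVING COUNT(*) >= 2, then COUNT the resulting groups

Corrected query:
SELECT COUNT(*) FROM (SELECT location FROM sensors GROUP BY location HAVING COUNT(*) >= 2)

Result:
COUNT(*)
--------
2       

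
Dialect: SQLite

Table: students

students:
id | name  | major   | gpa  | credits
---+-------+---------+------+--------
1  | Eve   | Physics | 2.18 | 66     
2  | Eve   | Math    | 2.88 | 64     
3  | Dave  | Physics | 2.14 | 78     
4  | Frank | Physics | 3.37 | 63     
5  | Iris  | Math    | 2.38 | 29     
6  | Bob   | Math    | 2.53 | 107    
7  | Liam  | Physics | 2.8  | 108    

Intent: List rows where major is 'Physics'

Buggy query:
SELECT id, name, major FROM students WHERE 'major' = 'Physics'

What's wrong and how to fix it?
Bug: Single quotes denote string literals in SQL; the column name is being compared as a constant string

Fix: Remove the quotes around the column name (or use double quotes for an identifier)

Corrected query:
SELECT id, name, major FROM students WHERE major = 'Physics'

Result:
id | name  | major  
---+-------+--------
1  | Eve   | Physics
3  | Dave  | Physics
4  | Frank | Physics
7  | Liam  | Physics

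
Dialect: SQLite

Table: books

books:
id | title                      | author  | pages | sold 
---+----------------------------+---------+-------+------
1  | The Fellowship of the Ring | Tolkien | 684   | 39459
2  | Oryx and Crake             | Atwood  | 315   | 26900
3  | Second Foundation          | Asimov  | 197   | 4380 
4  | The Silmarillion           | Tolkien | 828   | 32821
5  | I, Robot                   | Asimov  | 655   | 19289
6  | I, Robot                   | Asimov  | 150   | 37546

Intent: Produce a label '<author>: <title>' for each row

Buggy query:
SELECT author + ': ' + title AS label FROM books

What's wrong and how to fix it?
Bug: '+' is numeric addition; on text columns SQLite converts them to 0 instead of concatenating

Fix: Replace + with || to concatenate text

Corrected query:
SELECT author || ': ' || title AS label FROM books

Result:
label                              
-----------------------------------
Tolkien: The Fellowship of the Ring
Atwood: Oryx and Crake             
Asimov: Second Foundation          
Tolkien: The Silmarillion          
Asimov: I, Robot                   
Asimov: I, Robot                   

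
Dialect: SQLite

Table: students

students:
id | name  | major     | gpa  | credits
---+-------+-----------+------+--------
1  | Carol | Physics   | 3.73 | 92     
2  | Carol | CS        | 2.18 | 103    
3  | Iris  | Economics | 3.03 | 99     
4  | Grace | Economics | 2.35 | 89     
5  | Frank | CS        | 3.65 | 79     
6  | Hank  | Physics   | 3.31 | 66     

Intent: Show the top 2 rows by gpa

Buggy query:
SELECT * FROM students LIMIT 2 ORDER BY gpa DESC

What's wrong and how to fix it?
Bug: LIMIT must come after ORDER BY

Fix: Swap the clauses: ORDER BY first, then LIMIT

Corrected query:
SELECT * FROM students ORDER BY gpa DESC LIMIT 2

Result:
id | name  | major   | gpa  | credits
---+-------+---------+------+--------
1  | Carol | Physics | 3.73 | 92     
5  | Frank | CS      | 3.65 | 79     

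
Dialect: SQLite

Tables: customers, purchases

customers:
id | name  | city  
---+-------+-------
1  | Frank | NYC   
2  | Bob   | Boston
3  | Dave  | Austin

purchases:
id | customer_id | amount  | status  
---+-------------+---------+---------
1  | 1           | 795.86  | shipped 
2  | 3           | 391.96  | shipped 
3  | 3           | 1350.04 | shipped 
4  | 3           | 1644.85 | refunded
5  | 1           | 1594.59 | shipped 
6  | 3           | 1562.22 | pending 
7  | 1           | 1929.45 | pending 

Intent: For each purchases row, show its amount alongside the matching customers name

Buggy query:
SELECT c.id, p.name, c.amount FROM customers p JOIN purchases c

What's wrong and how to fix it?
Bug: JOIN with no ON clause produces a cartesian product; every purchases row pairs with every customers row

Fix: Add ON c.customer_id = p.id to the JOIN

Corrected query:
SELECT c.id, p.name, c.amount FROM customers p JOIN purchases c ON c.customer_id = p.id

Result:
id | name  | amount 
---+-------+--------
1  | Frank | 795.86 
2  | Dave  | 391.96 
3  | Dave  | 1350.04
4  | Dave  | 1644.85
5  | Frank | 1594.59
6  | Dave  | 1562.22
7  | Frank | 1929.45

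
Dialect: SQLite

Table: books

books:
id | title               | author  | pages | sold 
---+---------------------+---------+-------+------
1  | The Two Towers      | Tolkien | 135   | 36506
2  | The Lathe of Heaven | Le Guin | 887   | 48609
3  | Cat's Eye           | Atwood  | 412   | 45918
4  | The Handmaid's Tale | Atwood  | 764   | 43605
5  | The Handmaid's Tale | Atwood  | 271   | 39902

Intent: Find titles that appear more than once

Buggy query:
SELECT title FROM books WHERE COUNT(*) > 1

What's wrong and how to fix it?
Bug: COUNT(*) is an aggregate and cannot be used in WHERE

Fix: Group first, then use HAVING for the count condition

Corrected query:
SELECT title FROM books GROUP BY title HAVING COUNT(*) > 1

Result:
title              
-------------------
The Handmaid's Tale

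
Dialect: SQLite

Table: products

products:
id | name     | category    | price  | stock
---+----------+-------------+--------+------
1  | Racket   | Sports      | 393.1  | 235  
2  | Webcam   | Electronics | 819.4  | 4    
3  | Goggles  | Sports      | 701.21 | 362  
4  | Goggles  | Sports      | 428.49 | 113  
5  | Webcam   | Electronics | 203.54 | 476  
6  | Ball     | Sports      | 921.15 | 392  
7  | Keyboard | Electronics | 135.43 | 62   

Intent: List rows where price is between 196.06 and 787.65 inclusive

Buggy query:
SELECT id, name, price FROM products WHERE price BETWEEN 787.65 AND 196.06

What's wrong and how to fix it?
Bug: BETWEEN expects the lower bound first; with 787.65 AND 196.06 the range is empty

Fix: Swap the bounds so the smaller value comes first

Corrected query:
SELECT id, name, price FROM products WHERE price BETWEEN 196.06 AND 787.65

Result:
id | name    | price 
---+---------+-------
1  | Racket  | 393.1 
3  | Goggles | 701.21
4  | Goggles | 428.49
5  | Webcam  | 203.54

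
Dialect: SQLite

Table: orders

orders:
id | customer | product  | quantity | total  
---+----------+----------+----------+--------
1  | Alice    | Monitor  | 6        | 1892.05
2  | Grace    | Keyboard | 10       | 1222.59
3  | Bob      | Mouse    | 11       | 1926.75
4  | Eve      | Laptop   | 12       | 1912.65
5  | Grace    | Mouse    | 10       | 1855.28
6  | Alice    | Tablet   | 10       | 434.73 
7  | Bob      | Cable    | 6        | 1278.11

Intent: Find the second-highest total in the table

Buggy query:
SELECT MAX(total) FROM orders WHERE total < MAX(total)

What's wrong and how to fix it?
Bug: MAX(total) on the right of the comparison is an aggregate-in-WHERE error

Fix: Compute the overall MAX in a subquery, then take MAX of rows below it

Corrected query:
SELECT MAX(total) FROM orders WHERE total < (SELECT MAX(total) FROM orders)

Result:
MAX(total)
----------
1912.65   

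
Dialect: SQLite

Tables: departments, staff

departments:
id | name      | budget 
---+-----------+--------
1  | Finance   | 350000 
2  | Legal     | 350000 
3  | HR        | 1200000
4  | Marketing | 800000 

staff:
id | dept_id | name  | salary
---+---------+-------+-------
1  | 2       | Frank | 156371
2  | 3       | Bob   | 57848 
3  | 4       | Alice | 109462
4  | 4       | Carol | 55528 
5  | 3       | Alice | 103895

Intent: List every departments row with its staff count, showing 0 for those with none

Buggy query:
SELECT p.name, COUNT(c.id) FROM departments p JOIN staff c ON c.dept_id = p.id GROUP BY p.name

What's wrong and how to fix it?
Bug: An inner join excludes parents with zero children

Fix: Use LEFT JOIN so parents without children still appear (COUNT(c.id) gives 0)

Corrected query:
SELECT p.name, COUNT(c.id) FROM departments p LEFT JOIN staff c ON c.dept_id = p.id GROUP BY p.name

Result:
name      | COUNT(c.id)
----------+------------
Finance   | 0          
HR        | 2          
Legal     | 1          
Marketing | 2          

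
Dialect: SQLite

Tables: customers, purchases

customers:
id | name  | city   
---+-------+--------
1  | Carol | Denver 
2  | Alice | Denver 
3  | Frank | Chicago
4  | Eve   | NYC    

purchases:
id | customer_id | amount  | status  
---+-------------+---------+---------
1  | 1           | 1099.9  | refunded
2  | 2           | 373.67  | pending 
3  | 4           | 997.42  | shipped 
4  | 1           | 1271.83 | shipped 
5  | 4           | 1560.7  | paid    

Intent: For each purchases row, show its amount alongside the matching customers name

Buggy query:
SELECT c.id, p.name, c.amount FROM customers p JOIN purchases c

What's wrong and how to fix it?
Bug: JOIN with no ON clause produces a cartesian product; every purchases row pairs with every customers row

Fix: Add ON c.customer_id = p.id to the JOIN

Corrected query:
SELECT c.id, p.name, c.amount FROM customers p JOIN purchases c ON c.customer_id = p.id

Result:
id | name  | amount 
---+-------+--------
1  | Carol | 1099.9 
2  | Alice | 373.67 
3  | Eve   | 997.42 
4  | Carol | 1271.83
5  | Eve   | 1560.7 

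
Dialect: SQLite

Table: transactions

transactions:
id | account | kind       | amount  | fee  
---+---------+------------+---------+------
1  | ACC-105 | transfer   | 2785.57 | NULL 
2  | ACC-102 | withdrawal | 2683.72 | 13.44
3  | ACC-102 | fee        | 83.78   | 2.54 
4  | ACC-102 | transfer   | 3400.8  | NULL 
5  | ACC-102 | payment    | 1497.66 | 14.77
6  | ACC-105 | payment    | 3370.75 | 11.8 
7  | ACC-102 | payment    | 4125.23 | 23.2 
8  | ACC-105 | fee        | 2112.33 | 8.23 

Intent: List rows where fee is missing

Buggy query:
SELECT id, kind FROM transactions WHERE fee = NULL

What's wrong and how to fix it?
Bug: Comparing to NULL with '=' never matches; NULL = NULL is unknown, not true

Fix: Replace '= NULL' with 'IS NULL'

Corrected query:
SELECT id, kind FROM transactions WHERE fee IS NULL

Result:
id | kind    
---+---------
1  | transfer
4  | transfer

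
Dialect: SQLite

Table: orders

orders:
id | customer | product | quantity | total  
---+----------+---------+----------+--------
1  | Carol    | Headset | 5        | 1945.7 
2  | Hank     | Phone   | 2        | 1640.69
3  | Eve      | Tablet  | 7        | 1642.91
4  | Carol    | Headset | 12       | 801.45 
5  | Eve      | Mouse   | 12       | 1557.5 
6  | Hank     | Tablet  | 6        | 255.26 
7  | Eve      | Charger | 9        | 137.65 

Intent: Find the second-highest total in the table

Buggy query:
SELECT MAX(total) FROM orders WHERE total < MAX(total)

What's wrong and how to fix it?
Bug: MAX(total) on the right of the comparison is an aggregate-in-WHERE error

Fix: Put the inner MAX in a scalar subquery

Corrected query:
SELECT MAX(total) FROM orders WHERE total < (SELECT MAX(total) FROM orders)

Result:
MAX(total)
----------
1642.91   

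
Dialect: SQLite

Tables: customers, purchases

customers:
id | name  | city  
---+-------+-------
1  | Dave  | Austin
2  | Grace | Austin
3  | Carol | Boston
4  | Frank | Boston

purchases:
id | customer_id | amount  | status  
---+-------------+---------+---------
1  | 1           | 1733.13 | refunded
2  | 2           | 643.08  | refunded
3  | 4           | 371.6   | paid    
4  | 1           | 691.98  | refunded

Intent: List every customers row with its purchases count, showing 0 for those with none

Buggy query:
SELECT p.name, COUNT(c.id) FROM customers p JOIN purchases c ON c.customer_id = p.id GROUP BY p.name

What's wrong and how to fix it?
Bug: INNER JOIN drops customers rows that have no matching purchases rows

Fix: Use LEFT JOIN so parents without children still appear (COUNT(c.id) gives 0)

Corrected query:
SELECT p.name, COUNT(c.id) FROM customers p LEFT JOIN purchases c ON c.customer_id = p.id GROUP BY p.name

Result:
name  | COUNT(c.id)
------+------------
Carol | 0          
Dave  | 2          
Frank | 1          
Grace | 1          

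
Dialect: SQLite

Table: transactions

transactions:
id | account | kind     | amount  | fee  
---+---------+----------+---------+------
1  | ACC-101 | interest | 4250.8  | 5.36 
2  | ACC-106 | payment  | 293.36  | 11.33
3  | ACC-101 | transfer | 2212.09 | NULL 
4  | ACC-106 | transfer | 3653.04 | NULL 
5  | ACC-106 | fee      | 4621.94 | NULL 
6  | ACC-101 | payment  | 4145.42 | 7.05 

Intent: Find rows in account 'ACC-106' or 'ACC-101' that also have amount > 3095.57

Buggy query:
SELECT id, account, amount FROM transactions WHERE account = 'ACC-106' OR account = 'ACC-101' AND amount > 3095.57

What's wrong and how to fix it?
Bug: AND binds tighter than OR, so this parses as account = 'ACC-106' OR (account = 'ACC-101' AND amount > 3095.57)

Fix: Add parentheses around the OR so the AND applies to both alternatives

Corrected query:
SELECT id, account, amount FROM transactions WHERE (account = 'ACC-106' OR account = 'ACC-101') AND amount > 3095.57

Result:
id | account | amount 
---+---------+--------
1  | ACC-101 | 4250.8 
4  | ACC-106 | 3653.04
5  | ACC-106 | 4621.94
6  | ACC-101 | 4145.42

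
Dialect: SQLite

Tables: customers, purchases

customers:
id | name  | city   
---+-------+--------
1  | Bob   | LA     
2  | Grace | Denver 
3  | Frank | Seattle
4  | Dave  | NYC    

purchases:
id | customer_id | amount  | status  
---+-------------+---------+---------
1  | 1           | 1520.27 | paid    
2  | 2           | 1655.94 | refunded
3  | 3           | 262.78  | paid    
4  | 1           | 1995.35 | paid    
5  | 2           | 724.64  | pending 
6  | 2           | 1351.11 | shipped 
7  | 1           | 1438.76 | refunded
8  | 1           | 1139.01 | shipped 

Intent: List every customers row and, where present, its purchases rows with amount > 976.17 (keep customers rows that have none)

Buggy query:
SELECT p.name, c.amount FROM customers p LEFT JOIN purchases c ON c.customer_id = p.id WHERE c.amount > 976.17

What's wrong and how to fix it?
Bug: Filtering c.amount in WHERE discards the NULL rows produced by LEFT JOIN, turning it into an inner join

Fix: Put 'c.amount > 976.17' in the JOIN's ON clause instead of WHERE

Corrected query:
SELECT p.name, c.amount FROM customers p LEFT JOIN purchases c ON c.customer_id = p.id AND c.amount > 976.17

Result:
name  | amount 
------+--------
Bob   | 1139.01
Bob   | 1438.76
Bob   | 1520.27
Bob   | 1995.35
Grace | 1351.11
Grace | 1655.94
Frank | NULL   
Dave  | NULL   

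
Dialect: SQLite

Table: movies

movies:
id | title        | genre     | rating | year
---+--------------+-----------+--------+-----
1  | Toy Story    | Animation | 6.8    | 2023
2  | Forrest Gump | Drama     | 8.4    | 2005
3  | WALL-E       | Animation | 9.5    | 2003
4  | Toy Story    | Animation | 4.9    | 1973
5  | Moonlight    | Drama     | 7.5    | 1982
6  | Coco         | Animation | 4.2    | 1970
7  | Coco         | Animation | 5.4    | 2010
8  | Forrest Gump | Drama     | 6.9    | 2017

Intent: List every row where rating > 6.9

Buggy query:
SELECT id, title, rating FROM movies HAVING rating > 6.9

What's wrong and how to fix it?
Bug: HAVING filters the output of aggregation, but this query has no GROUP BY and no aggregate functions, so SQLite rejects it (HAVING clause on a non-aggregate query); the condition here is per row

Fix: Replace HAVING with WHERE since the condition applies to individual rows

Corrected query:
SELECT id, title, rating FROM movies WHERE rating > 6.9

Result:
id | title        | rating
---+--------------+-------
2  | Forrest Gump | 8.4   
3  | WALL-E       | 9.5   
5  | Moonlight    | 7.5   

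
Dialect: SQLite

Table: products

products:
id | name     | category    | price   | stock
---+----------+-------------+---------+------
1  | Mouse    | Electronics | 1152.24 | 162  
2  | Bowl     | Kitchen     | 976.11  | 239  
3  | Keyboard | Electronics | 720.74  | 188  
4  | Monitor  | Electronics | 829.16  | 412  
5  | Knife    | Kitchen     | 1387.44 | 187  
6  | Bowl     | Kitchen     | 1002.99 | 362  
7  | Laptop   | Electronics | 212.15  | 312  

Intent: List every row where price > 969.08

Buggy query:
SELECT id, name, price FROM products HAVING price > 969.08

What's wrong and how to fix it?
Bug: This is a non-aggregate query (no GROUP BY, no aggregates), so in SQLite the HAVING clause is invalid here; a row-level condition belongs in WHERE

Fix: Replace HAVING with WHERE since the condition applies to individual rows

Corrected query:
SELECT id, name, price FROM products WHERE price > 969.08

Result:
id | name  | price  
---+-------+--------
1  | Mouse | 1152.24
2  | Bowl  | 976.11 
5  | Knife | 1387.44
6  | Bowl  | 1002.99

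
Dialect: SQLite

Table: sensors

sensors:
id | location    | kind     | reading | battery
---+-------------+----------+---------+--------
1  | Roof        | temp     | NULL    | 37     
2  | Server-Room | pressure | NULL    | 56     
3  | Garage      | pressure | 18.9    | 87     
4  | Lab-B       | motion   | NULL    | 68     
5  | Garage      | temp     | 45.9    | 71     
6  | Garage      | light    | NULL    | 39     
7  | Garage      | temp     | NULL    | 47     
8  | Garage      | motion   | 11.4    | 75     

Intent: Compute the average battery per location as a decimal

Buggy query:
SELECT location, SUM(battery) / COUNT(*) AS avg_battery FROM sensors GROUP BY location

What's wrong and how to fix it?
Bug: SUM(battery) and COUNT(*) are both integers; the division truncates the fractional part

Fix: Cast one side to REAL so the division keeps the fractional part

Corrected query:
SELECT location, SUM(battery) * 1.0 / COUNT(*) AS avg_battery FROM sensors GROUP BY location

Result:
location    | avg_battery
------------+------------
Garage      | 63.8       
Lab-B       | 68         
Roof        | 37         
Server-Room | 56         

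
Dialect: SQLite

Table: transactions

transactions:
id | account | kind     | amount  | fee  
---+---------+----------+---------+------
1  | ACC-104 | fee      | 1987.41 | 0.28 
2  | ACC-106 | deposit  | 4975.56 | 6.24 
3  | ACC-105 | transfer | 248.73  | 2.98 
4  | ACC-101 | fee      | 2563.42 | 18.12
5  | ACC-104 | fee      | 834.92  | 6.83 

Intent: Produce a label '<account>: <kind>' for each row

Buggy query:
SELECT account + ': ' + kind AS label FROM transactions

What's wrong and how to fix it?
Bug: SQLite uses || for string concatenation; + coerces text to numbers (yielding 0)

Fix: Use the || operator for string concatenation

Corrected query:
SELECT account || ': ' || kind AS label FROM transactions

Result:
label            
-----------------
ACC-104: fee     
ACC-106: deposit 
ACC-105: transfer
ACC-101: fee     
ACC-104: fee     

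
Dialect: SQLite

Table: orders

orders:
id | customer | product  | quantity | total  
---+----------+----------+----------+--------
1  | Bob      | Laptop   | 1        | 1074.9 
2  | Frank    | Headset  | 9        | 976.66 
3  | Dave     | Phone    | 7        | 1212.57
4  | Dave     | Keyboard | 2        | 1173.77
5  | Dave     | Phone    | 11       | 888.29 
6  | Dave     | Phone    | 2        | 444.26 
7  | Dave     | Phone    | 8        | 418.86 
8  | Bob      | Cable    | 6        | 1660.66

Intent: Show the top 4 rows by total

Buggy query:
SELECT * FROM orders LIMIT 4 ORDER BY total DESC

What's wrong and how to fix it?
Bug: LIMIT must come after ORDER BY

Fix: Swap the clauses: ORDER BY first, then LIMIT

Corrected query:
SELECT * FROM orders ORDER BY total DESC LIMIT 4

Result:
id | customer | product  | quantity | total  
---+----------+----------+----------+--------
8  | Bob      | Cable    | 6        | 1660.66
3  | Dave     | Phone    | 7        | 1212.57
4  | Dave     | Keyboard | 2        | 1173.77
1  | Bob      | Laptop   | 1        | 1074.9 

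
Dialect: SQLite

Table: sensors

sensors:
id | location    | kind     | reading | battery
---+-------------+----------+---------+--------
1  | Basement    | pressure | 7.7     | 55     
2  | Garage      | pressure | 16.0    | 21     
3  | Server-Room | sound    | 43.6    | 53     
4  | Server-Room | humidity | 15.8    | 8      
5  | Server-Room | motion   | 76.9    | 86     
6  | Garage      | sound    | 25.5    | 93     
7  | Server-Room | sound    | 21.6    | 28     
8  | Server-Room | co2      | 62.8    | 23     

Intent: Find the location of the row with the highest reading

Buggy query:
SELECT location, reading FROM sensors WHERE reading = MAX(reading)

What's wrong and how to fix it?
Bug: WHERE is evaluated per row; an aggregate over the whole table isn't defined there

Fix: Wrap MAX in a scalar subquery so WHERE compares against a single value

Corrected query:
SELECT location, reading FROM sensors WHERE reading = (SELECT MAX(reading) FROM sensors)

Result:
location    | reading
------------+--------
Server-Room | 76.9   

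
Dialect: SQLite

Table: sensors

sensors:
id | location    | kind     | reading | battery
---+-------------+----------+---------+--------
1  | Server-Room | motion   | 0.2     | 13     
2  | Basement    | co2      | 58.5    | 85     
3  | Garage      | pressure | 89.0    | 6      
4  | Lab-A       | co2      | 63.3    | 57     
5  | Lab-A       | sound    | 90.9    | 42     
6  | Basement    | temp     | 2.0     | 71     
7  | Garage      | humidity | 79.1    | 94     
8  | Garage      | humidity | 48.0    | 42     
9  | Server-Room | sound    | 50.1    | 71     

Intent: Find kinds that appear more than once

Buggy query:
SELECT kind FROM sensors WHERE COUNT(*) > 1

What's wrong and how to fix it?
Bug: WHERE can't reference COUNT(*); aggregates are computed after WHERE

Fix: GROUP BY kind, then filter groups with HAVING COUNT(*) > 1

Corrected query:
SELECT kind FROM sensors GROUP BY kind HAVING COUNT(*) > 1

Result:
kind    
--------
co2     
humidity
sound   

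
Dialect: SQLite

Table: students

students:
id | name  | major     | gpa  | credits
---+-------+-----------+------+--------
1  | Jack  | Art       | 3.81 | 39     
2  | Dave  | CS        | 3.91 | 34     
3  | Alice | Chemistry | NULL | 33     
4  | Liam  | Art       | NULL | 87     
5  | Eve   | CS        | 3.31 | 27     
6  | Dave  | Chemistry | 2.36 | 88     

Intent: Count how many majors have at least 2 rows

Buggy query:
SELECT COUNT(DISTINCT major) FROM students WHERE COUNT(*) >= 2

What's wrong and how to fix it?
Bug: WHERE filters individual rows, not groups, so a group-level COUNT is invalid there

Fix: Group first with HAVING COUNT(*) >= 2, then COUNT the resulting groups

Corrected query:
SELECT COUNT(*) FROM (SELECT major FROM students GROUP BY major HAVING COUNT(*) >= 2)

Result:
COUNT(*)
--------
3       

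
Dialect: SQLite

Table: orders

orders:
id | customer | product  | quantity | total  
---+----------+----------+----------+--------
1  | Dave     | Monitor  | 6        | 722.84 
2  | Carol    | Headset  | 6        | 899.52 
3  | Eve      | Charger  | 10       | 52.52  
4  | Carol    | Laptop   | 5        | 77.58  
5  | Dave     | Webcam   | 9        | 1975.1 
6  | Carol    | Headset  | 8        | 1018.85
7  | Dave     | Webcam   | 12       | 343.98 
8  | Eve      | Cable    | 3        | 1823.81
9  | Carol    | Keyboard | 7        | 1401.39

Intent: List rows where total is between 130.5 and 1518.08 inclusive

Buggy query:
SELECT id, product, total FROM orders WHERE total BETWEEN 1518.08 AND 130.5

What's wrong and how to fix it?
Bug: The bounds are reversed; BETWEEN a AND b requires a <= b to match anything

Fix: Write BETWEEN 130.5 AND 1518.08

Corrected query:
SELECT id, product, total FROM orders WHERE total BETWEEN 130.5 AND 1518.08

Result:
id | product  | total  
---+----------+--------
1  | Monitor  | 722.84 
2  | Headset  | 899.52 
6  | Headset  | 1018.85
7  | Webcam   | 343.98 
9  | Keyboard | 1401.39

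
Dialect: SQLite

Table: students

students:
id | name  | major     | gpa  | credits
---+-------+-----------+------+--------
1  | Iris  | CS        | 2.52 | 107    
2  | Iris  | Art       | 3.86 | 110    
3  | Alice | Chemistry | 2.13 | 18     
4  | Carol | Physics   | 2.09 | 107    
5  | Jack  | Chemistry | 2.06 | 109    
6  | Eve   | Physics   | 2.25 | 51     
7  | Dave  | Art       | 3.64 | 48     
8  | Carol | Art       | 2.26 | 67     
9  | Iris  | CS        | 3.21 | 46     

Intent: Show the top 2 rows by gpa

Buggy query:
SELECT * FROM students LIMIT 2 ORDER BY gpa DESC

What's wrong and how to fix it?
Bug: LIMIT must come after ORDER BY

Fix: Sort with ORDER BY, then apply LIMIT

Corrected query:
SELECT * FROM students ORDER BY gpa DESC LIMIT 2

Result:
id | name | major | gpa  | credits
---+------+-------+------+--------
2  | Iris | Art   | 3.86 | 110    
7  | Dave | Art   | 3.64 | 48     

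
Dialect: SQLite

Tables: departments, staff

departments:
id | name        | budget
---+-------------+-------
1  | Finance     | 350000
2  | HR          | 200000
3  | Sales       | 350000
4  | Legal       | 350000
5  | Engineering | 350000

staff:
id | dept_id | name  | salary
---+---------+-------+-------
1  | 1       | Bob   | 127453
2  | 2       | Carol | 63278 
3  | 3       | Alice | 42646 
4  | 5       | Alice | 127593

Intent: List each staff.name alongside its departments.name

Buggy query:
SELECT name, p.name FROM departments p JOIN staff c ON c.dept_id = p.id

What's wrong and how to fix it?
Bug: Both tables have a 'name' column; the unqualified reference is ambiguous

Fix: Qualify the column with its table alias (c.name)

Corrected query:
SELECT c.name, p.name FROM departments p JOIN staff c ON c.dept_id = p.id

Result:
name  | name       
------+------------
Bob   | Finance    
Carol | HR         
Alice | Sales      
Alice | Engineering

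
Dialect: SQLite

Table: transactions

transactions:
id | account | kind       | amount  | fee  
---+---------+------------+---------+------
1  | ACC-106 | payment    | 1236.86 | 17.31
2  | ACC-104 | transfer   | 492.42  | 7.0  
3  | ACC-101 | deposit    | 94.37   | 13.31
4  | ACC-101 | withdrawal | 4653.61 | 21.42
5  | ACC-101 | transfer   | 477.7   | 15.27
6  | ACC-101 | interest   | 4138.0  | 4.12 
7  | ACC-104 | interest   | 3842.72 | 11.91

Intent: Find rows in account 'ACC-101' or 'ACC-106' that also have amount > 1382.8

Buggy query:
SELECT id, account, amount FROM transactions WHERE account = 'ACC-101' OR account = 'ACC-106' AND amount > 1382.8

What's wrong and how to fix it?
Bug: Without parentheses, AND is evaluated before OR, so the amount filter only applies to the 'ACC-106' branch

Fix: Add parentheses around the OR so the AND applies to both alternatives

Corrected query:
SELECT id, account, amount FROM transactions WHERE (account = 'ACC-101' OR account = 'ACC-106') AND amount > 1382.8

Result:
id | account | amount 
---+---------+--------
4  | ACC-101 | 4653.61
6  | ACC-101 | 4138   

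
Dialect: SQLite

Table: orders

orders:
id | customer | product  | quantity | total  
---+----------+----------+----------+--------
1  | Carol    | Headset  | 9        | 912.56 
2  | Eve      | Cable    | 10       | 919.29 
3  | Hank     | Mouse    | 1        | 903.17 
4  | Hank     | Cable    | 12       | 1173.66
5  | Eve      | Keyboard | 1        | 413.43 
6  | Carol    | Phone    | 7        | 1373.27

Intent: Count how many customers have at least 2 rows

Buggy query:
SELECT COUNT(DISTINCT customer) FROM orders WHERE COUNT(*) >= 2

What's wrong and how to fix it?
Bug: WHERE filters individual rows, not groups, so a group-level COUNT is invalid there

Fix: Use a subquery that GROUPs and filters with HAVING, then count its rows

Corrected query:
SELECT COUNT(*) FROM (SELECT customer FROM orders GROUP BY customer HAVING COUNT(*) >= 2)

Result:
COUNT(*)
--------
3       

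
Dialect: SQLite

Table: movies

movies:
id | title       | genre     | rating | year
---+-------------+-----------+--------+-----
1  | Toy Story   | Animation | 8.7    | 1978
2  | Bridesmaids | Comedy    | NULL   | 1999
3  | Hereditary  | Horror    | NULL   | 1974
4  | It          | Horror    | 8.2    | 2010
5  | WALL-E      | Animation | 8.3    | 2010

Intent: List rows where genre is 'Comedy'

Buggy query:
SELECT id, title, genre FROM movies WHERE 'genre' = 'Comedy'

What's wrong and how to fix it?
Bug: 'genre' in single quotes is a string literal, not the column; the comparison is literal-vs-literal and never true

Fix: Reference the column as genre without single quotes

Corrected query:
SELECT id, title, genre FROM movies WHERE genre = 'Comedy'

Result:
id | title       | genre 
---+-------------+-------
2  | Bridesmaids | Comedy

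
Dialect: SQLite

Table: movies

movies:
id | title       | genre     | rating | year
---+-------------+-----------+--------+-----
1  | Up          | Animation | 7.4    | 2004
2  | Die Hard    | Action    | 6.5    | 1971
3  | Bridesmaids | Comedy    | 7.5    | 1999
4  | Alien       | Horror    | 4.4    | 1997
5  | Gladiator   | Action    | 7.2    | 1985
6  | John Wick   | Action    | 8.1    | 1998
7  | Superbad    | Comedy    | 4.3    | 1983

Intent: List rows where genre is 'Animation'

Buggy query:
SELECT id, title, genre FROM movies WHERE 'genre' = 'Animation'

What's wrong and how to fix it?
Bug: Single quotes denote string literals in SQL; the column name is being compared as a constant string

Fix: Reference the column as genre without single quotes

Corrected query:
SELECT id, title, genre FROM movies WHERE genre = 'Animation'

Result:
id | title | genre    
---+-------+----------
1  | Up    | Animation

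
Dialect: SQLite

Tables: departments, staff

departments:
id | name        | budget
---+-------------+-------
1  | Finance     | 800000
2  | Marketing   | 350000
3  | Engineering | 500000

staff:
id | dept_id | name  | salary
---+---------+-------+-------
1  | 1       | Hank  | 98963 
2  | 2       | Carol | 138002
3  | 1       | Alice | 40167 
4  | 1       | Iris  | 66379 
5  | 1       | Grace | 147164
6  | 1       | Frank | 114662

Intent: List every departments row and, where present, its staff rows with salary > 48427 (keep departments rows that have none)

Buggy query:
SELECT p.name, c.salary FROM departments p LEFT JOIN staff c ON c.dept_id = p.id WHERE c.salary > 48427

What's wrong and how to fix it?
Bug: Filtering c.salary in WHERE discards the NULL rows produced by LEFT JOIN, turning it into an inner join

Fix: Move the right-table condition into the ON clause so unmatched parents are kept

Corrected query:
SELECT p.name, c.salary FROM departments p LEFT JOIN staff c ON c.dept_id = p.id AND c.salary > 48427

Result:
name        | salary
------------+-------
Finance     | 66379 
Finance     | 98963 
Finance     | 114662
Finance     | 147164
Marketing   | 138002
Engineering | NULL  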